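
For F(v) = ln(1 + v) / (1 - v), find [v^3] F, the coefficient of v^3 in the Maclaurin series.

5/6

Multiply the numerator's expansion by the denominator's geometric series.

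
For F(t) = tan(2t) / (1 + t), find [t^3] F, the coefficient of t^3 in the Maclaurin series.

Multiply the two series term by term and collect like powers.
[t^0] = 0;  [t^1] = 2;  [t^2] = -2;  [t^3] = 14/3.

14/3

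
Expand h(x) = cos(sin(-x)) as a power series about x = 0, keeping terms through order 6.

-37*x^6/720 + 5*x^4/24 - x^2/2 + 1

Let u equal the inner series; expand the outer function in u and truncate.
h(0) = 1
h′(0) = 0
h′′(0) = -1
h′′′(0) = 0
h^(4)(0) = 5
h^(5)(0) = 0
h^(6)(0) = -37
Then c_k = h^(k)(0)/k! gives each Taylor coefficient.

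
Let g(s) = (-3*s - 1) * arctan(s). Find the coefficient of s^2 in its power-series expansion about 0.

-3

Multiply each power in the prefactor through the base expansion.
[s^0] = 0;  [s^1] = -1;  [s^2] = -3.
So c_2 = g′′(0)/2! = -3.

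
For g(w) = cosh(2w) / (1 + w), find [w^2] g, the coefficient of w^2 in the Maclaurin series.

Multiply the two series term by term and collect like powers.
[w^0] = 1;  [w^1] = -1;  [w^2] = 3.

3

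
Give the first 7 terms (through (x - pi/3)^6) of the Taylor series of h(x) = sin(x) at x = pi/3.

Differentiate repeatedly and evaluate at the center.
[(x - pi/3)^0] = sqrt(3)/2;  [(x - pi/3)^1] = 1/2;  [(x - pi/3)^2] = -sqrt(3)/4;  [(x - pi/3)^3] = -1/12;  [(x - pi/3)^4] = sqrt(3)/48;  [(x - pi/3)^5] = 1/240;  [(x - pi/3)^6] = -sqrt(3)/1440.

-sqrt(3)*(x - pi/3)^6/1440 + (x - pi/3)^5/240 + sqrt(3)*(x - pi/3)^4/48 - (x - pi/3)^3/12 - sqrt(3)*(x - pi/3)^2/4 + (x - pi/3)/2 + sqrt(3)/2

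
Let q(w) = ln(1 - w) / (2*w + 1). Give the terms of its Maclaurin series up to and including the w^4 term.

77*w^4/12 - 10*w^3/3 + 3*w^2/2 - w

Use 1/(1 - r) = Σ r^k on the denominator, then take the Cauchy product.
q(0) = 0
q′(0) = -1
q′′(0) = 3
q′′′(0) = -20
q^(4)(0) = 154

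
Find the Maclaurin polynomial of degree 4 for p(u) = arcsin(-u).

-u^3/6 - u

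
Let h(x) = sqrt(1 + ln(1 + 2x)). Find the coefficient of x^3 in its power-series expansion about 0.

Substitute the inner expansion into the outer series and collect powers.
h(0) = 1
h′(0) = 1
h′′(0) = -3
h′′′(0) = 17

17/6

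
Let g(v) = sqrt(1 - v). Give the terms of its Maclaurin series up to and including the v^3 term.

-v^3/16 - v^2/8 - v/2 + 1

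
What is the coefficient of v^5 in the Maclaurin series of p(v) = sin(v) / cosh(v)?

Invert the denominator's series and multiply.
[v^0] = 0;  [v^1] = 1;  [v^2] = 0;  [v^3] = -2/3;  [v^4] = 0;  [v^5] = 3/10.

3/10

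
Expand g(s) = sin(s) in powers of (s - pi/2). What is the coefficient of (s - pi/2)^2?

-1/2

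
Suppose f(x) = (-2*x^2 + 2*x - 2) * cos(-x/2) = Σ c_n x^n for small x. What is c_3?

-1/4

Multiply each power in the prefactor through the base expansion.
[x^0] = -2;  [x^1] = 2;  [x^2] = -7/4;  [x^3] = -1/4.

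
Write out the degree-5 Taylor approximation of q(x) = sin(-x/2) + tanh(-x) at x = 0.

-171*x^5/1280 + 17*x^3/48 - 3*x/2

Add the two expansions coefficient-wise.
q(0) = 0
q′(0) = -3/2
q′′(0) = 0
q′′′(0) = 17/8
q^(4)(0) = 0
q^(5)(0) = -513/32
Then c_k = q^(k)(0)/k! gives each Taylor coefficient.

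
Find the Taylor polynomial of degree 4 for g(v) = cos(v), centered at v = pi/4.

Compute the successive derivatives at the expansion point and divide by k!.

sqrt(2)*(v - pi/4)^4/48 + sqrt(2)*(v - pi/4)^3/12 - sqrt(2)*(v - pi/4)^2/4 - sqrt(2)*(v - pi/4)/2 + sqrt(2)/2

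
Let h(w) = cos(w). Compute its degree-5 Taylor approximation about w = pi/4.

Apply the Taylor formula c_k = f^(k)(a)/k!.
[(w - pi/4)^0] = sqrt(2)/2;  [(w - pi/4)^1] = -sqrt(2)/2;  [(w - pi/4)^2] = -sqrt(2)/4;  [(w - pi/4)^3] = sqrt(2)/12;  [(w - pi/4)^4] = sqrt(2)/48;  [(w - pi/4)^5] = -sqrt(2)/240.

-sqrt(2)*(w - pi/4)^5/240 + sqrt(2)*(w - pi/4)^4/48 + sqrt(2)*(w - pi/4)^3/12 - sqrt(2)*(w - pi/4)^2/4 - sqrt(2)*(w - pi/4)/2 + sqrt(2)/2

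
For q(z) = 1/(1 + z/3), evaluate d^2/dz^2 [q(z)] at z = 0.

The coefficient of z^2 in the expansion is 1/9, so q′′(0) = 2! * (1/9) = 2/9.

2/9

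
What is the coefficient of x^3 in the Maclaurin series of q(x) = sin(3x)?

Use the known series and substitute for the argument.
q(0) = 0
q′(0) = 3
q′′(0) = 0
q′′′(0) = -27

-9/2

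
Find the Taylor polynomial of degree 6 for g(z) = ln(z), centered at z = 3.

-(z - 3)^6/4374 + (z - 3)^5/1215 - (z - 3)^4/324 + (z - 3)^3/81 - (z - 3)^2/18 + (z - 3)/3 + ln(3)

Compute the successive derivatives at the expansion point and divide by k!.
[(z - 3)^0] = ln(3);  [(z - 3)^1] = 1/3;  [(z - 3)^2] = -1/18;  [(z - 3)^3] = 1/81;  [(z - 3)^4] = -1/324;  [(z - 3)^5] = 1/1215;  [(z - 3)^6] = -1/4374.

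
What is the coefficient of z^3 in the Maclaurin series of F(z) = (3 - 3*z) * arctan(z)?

-1

Distribute the polynomial across the series and collect like powers.
F(0) = 0
F′(0) = 3
F′′(0) = -6
F′′′(0) = -6
So c_3 = F′′′(0)/3! = -1.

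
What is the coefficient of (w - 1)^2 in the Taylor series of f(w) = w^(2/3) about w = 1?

f(1) = 1
f′(1) = 2/3
f′′(1) = -2/9
So c_2 = f′′(1)/2! = -1/9.

-1/9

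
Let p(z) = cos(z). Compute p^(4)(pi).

The coefficient of (z - pi)^4 in the expansion is -1/24, so p^(4)(pi) = 4! * (-1/24) = -1.

-1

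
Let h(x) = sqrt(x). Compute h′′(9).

The coefficient of (x - 9)^2 in the expansion is -1/216, so h′′(9) = 2! * (-1/216) = -1/108.

-1/108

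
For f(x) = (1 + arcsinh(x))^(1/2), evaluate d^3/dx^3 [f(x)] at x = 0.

-1/8

Substitute the inner expansion into the outer series and collect powers.
From the series, [x^3] f = -1/48; multiply by 3! = 6 to get -1/8.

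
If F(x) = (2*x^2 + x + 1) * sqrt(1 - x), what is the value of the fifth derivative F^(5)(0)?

Shift and add copies of the series according to the polynomial's terms.
The coefficient of x^5 in the expansion is -49/256, so F^(5)(0) = 5! * (-49/256) = -735/32.

-735/32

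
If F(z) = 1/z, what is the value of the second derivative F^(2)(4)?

Differentiate repeatedly and evaluate at the center.
From the series, [(z - 4)^2] F = 1/64; multiply by 2! = 2 to get 1/32.

1/32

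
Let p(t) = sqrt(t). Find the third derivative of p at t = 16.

3/8192

The coefficient of (t - 16)^3 in the expansion is 1/16384, so p′′′(16) = 3! * (1/16384) = 3/8192.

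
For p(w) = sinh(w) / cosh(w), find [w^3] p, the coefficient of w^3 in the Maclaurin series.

-1/3

Divide the numerator series by the denominator series (power-series long division).
p(0) = 0
p′(0) = 1
p′′(0) = 0
p′′′(0) = -2
So c_3 = p′′′(0)/3! = -1/3.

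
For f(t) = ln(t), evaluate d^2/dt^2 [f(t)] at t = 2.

The coefficient of (t - 2)^2 in the expansion is -1/8, so f′′(2) = 2! * (-1/8) = -1/4.

-1/4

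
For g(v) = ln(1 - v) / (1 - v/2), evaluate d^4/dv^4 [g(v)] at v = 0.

Multiply the two series term by term and collect like powers.
The coefficient of v^4 in the expansion is -2/3, so g^(4)(0) = 4! * (-2/3) = -16.

-16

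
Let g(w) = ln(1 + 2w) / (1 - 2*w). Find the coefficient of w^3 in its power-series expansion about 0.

20/3

Multiply the numerator's expansion by the denominator's geometric series.
g(0) = 0
g′(0) = 2
g′′(0) = 4
g′′′(0) = 40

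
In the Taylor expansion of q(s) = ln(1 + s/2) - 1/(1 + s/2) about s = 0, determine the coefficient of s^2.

Add the two expansions coefficient-wise.
q(0) = -1
q′(0) = 1
q′′(0) = -3/4
The Taylor polynomial is Σ q^(k)(0)/k! · s^k.

-3/8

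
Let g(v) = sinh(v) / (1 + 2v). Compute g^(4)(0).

Take the Cauchy product of the two expansions.
From the series, [v^4] g = -25/3; multiply by 4! = 24 to get -200.

-200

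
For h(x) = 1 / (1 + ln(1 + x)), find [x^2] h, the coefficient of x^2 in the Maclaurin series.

Use the geometric series for the reciprocal, then substitute.
[x^0] = 1;  [x^1] = -1;  [x^2] = 3/2.
So c_2 = h′′(0)/2! = 3/2.

3/2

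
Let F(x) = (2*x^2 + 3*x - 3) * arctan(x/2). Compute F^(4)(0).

-3

Multiply each power in the prefactor through the base expansion.
The coefficient of x^4 in the expansion is -1/8, so F^(4)(0) = 4! * (-1/8) = -3.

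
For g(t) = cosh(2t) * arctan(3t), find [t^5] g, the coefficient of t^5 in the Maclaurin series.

Multiply the two series term by term and collect like powers.
g(0) = 0
g′(0) = 3
g′′(0) = 0
g′′′(0) = -18
g^(4)(0) = 0
g^(5)(0) = 3912

163/5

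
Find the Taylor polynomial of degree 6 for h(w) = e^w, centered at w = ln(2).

(w - ln(2))^6/360 + (w - ln(2))^5/60 + (w - ln(2))^4/12 + (w - ln(2))^3/3 + (w - ln(2))^2 + 2*(w - ln(2)) + 2

Differentiate repeatedly and evaluate at the center.
h(ln(2)) = 2
h′(ln(2)) = 2
h′′(ln(2)) = 2
h′′′(ln(2)) = 2
h^(4)(ln(2)) = 2
h^(5)(ln(2)) = 2
h^(6)(ln(2)) = 2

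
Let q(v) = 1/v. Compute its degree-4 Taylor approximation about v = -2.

-(v + 2)^4/32 - (v + 2)^3/16 - (v + 2)^2/8 - (v + 2)/4 - 1/2

[(v + 2)^0] = -1/2;  [(v + 2)^1] = -1/4;  [(v + 2)^2] = -1/8;  [(v + 2)^3] = -1/16;  [(v + 2)^4] = -1/32.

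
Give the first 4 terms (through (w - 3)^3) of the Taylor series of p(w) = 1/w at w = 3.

-(w - 3)^3/81 + (w - 3)^2/27 - (w - 3)/9 + 1/3

Compute the successive derivatives at the expansion point and divide by k!.
p(3) = 1/3
p′(3) = -1/9
p′′(3) = 2/27
p′′′(3) = -2/27
Then c_k = p^(k)(3)/k! gives each Taylor coefficient.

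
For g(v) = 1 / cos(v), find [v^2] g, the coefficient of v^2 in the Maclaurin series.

1/2

Invert the denominator's series and multiply.
[v^0] = 1;  [v^1] = 0;  [v^2] = 1/2.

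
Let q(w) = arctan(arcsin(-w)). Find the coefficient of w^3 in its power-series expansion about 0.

Plug the Maclaurin series of the inner function into that of the outer and collect terms.
q(0) = 0
q′(0) = -1
q′′(0) = 0
q′′′(0) = 1
The Taylor polynomial is Σ q^(k)(0)/k! · w^k.

1/6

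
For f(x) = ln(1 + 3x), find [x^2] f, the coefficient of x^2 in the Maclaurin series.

-9/2

[x^0] = 0;  [x^1] = 3;  [x^2] = -9/2.
So c_2 = f′′(0)/2! = -9/2.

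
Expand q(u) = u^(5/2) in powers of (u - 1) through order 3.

q(1) = 1
q′(1) = 5/2
q′′(1) = 15/4
q′′′(1) = 15/8
Then c_k = q^(k)(1)/k! gives each Taylor coefficient.

5*(u - 1)^3/16 + 15*(u - 1)^2/8 + 5*(u - 1)/2 + 1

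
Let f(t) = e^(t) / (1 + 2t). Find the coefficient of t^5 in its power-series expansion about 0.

Multiply the two series term by term and collect like powers.
f(0) = 1
f′(0) = -1
f′′(0) = 5
f′′′(0) = -29
f^(4)(0) = 233
f^(5)(0) = -2329

-2329/120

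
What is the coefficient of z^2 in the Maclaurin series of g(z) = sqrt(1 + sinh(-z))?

Plug the Maclaurin series of the inner function into that of the outer and collect terms.
g(0) = 1
g′(0) = -1/2
g′′(0) = -1/4

-1/8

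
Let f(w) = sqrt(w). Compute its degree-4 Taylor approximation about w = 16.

Use the known series and substitute for the argument.
f(16) = 4
f′(16) = 1/8
f′′(16) = -1/256
f′′′(16) = 3/8192
f^(4)(16) = -15/262144
The Taylor polynomial is Σ f^(k)(16)/k! · (w - 16)^k.

-5*(w - 16)^4/2097152 + (w - 16)^3/16384 - (w - 16)^2/512 + (w - 16)/8 + 4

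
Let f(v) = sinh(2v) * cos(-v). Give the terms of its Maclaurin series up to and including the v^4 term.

Write out both Maclaurin series and multiply, keeping only the needed powers.
[v^0] = 0;  [v^1] = 2;  [v^2] = 0;  [v^3] = 1/3;  [v^4] = 0.

v^3/3 + 2*v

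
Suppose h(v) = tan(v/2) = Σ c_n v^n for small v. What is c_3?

1/24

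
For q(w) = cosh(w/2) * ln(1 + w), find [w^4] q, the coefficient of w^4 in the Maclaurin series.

-5/16

Expand each factor separately, then convolve coefficients.
q(0) = 0
q′(0) = 1
q′′(0) = -1
q′′′(0) = 11/4
q^(4)(0) = -15/2
Dividing each by k! gives the coefficients c_0, ..., c_4.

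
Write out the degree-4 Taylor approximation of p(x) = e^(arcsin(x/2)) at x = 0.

Let u equal the inner series; expand the outer function in u and truncate.
p(0) = 1
p′(0) = 1/2
p′′(0) = 1/4
p′′′(0) = 1/4
p^(4)(0) = 5/16
Then c_k = p^(k)(0)/k! gives each Taylor coefficient.

5*x^4/384 + x^3/24 + x^2/8 + x/2 + 1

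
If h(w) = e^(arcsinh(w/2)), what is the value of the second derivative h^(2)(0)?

Substitute the inner expansion into the outer series and collect powers.
The coefficient of w^2 in the expansion is 1/8, so h′′(0) = 2! * (1/8) = 1/4.

1/4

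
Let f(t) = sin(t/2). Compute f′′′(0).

Compute the successive derivatives at the expansion point and divide by k!.
From the series, [t^3] f = -1/48; multiply by 3! = 6 to get -1/8.

-1/8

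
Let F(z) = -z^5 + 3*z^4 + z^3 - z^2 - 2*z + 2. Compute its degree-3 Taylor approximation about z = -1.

-21*(z + 1)^3 + 24*(z + 1)^2 - 14*(z + 1) + 6

[(z + 1)^0] = 6;  [(z + 1)^1] = -14;  [(z + 1)^2] = 24;  [(z + 1)^3] = -21.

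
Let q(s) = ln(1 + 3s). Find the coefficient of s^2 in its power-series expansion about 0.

-9/2

q(0) = 0
q′(0) = 3
q′′(0) = -9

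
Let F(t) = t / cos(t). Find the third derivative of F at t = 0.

Invert the denominator's series and multiply.
The coefficient of t^3 in the expansion is 1/2, so F′′′(0) = 3! * (1/2) = 3.

3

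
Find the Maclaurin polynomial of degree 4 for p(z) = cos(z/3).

p(0) = 1
p′(0) = 0
p′′(0) = -1/9
p′′′(0) = 0
p^(4)(0) = 1/81

z^4/1944 - z^2/18 + 1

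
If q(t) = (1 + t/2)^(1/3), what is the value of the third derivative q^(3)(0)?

5/108

From the series, [t^3] q = 5/648; multiply by 3! = 6 to get 5/108.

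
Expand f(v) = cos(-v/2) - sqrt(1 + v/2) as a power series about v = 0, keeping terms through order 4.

31*v^4/6144 - v^3/128 - 3*v^2/32 - v/4

Expand each term separately and add.
f(0) = 0
f′(0) = -1/4
f′′(0) = -3/16
f′′′(0) = -3/64
f^(4)(0) = 31/256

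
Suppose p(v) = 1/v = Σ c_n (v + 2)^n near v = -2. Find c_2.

-1/8

p(-2) = -1/2
p′(-2) = -1/4
p′′(-2) = -1/4
The Taylor polynomial is Σ p^(k)(-2)/k! · (v + 2)^k.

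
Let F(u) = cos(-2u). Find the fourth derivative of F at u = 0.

Apply the Taylor formula c_k = f^(k)(a)/k!.
From the series, [u^4] F = 2/3; multiply by 4! = 24 to get 16.

16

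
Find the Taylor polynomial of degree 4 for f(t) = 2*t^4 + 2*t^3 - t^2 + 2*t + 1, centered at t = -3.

2*(t + 3)^4 - 22*(t + 3)^3 + 89*(t + 3)^2 - 154*(t + 3) + 94

f(-3) = 94
f′(-3) = -154
f′′(-3) = 178
f′′′(-3) = -132
f^(4)(-3) = 48
Then c_k = f^(k)(-3)/k! gives each Taylor coefficient.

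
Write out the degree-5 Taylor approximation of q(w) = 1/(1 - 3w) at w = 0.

243*w^5 + 81*w^4 + 27*w^3 + 9*w^2 + 3*w + 1

Differentiate repeatedly and evaluate at the center.
q(0) = 1
q′(0) = 3
q′′(0) = 18
q′′′(0) = 162
q^(4)(0) = 1944
q^(5)(0) = 29160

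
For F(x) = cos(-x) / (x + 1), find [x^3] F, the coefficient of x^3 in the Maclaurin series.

-1/2

Multiply the numerator's expansion by the denominator's geometric series.
F(0) = 1
F′(0) = -1
F′′(0) = 1
F′′′(0) = -3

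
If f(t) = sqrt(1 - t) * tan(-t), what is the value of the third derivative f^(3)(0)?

Write out both Maclaurin series and multiply, keeping only the needed powers.
The coefficient of t^3 in the expansion is -5/24, so f′′′(0) = 3! * (-5/24) = -5/4.

-5/4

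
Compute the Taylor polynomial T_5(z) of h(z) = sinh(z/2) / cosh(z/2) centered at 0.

Divide the numerator series by the denominator series (power-series long division).
h(0) = 0
h′(0) = 1/2
h′′(0) = 0
h′′′(0) = -1/4
h^(4)(0) = 0
h^(5)(0) = 1/2

z^5/240 - z^3/24 + z/2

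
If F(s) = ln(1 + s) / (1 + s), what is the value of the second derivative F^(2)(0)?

-3

Multiply the two series term by term and collect like powers.
The coefficient of s^2 in the expansion is -3/2, so F′′(0) = 2! * (-3/2) = -3.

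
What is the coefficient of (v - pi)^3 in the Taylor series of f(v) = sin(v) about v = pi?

f(pi) = 0
f′(pi) = -1
f′′(pi) = 0
f′′′(pi) = 1
So c_3 = f′′′(pi)/3! = 1/6.

1/6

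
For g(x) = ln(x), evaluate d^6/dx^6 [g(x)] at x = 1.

-120

Compute the successive derivatives at the expansion point and divide by k!.
From the series, [(x - 1)^6] g = -1/6; multiply by 6! = 720 to get -120.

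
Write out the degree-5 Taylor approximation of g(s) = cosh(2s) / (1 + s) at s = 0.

Multiply the two series term by term and collect like powers.
[s^0] = 1;  [s^1] = -1;  [s^2] = 3;  [s^3] = -3;  [s^4] = 11/3;  [s^5] = -11/3.

-11*s^5/3 + 11*s^4/3 - 3*s^3 + 3*s^2 - s + 1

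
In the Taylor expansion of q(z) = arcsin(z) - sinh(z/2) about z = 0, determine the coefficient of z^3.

Expand each term separately and add.
[z^0] = 0;  [z^1] = 1/2;  [z^2] = 0;  [z^3] = 7/48.
So c_3 = q′′′(0)/3! = 7/48.

7/48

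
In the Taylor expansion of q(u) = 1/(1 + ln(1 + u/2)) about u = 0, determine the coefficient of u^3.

Compose series: expand the inner function first, then feed it into the outer expansion.
q(0) = 1
q′(0) = -1/2
q′′(0) = 3/4
q′′′(0) = -7/4

-7/24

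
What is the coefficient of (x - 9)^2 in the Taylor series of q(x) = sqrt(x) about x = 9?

-1/216

q(9) = 3
q′(9) = 1/6
q′′(9) = -1/108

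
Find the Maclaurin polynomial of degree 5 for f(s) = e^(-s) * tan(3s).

Take the Cauchy product of the two expansions.
f(0) = 0
f′(0) = 3
f′′(0) = -6
f′′′(0) = 63
f^(4)(0) = -228
f^(5)(0) = 4443
Dividing each by k! gives the coefficients c_0, ..., c_5.

1481*s^5/40 - 19*s^4/2 + 21*s^3/2 - 3*s^2 + 3*s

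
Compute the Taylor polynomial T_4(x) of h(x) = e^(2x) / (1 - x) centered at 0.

7*x^4 + 19*x^3/3 + 5*x^2 + 3*x + 1

Write out both Maclaurin series and multiply, keeping only the needed powers.
h(0) = 1
h′(0) = 3
h′′(0) = 10
h′′′(0) = 38
h^(4)(0) = 168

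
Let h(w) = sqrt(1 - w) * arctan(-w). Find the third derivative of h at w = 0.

11/4

Write out both Maclaurin series and multiply, keeping only the needed powers.
From the series, [w^3] h = 11/24; multiply by 3! = 6 to get 11/4.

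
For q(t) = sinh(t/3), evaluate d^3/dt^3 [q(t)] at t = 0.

Compute the successive derivatives at the expansion point and divide by k!.
The coefficient of t^3 in the expansion is 1/162, so q′′′(0) = 3! * (1/162) = 1/27.

1/27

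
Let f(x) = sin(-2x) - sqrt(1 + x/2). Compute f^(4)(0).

Expand each term separately and add.
The coefficient of x^4 in the expansion is 5/2048, so f^(4)(0) = 4! * (5/2048) = 15/256.

15/256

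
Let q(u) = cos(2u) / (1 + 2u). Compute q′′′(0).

-24

Multiply the two series term by term and collect like powers.
From the series, [u^3] q = -4; multiply by 3! = 6 to get -24.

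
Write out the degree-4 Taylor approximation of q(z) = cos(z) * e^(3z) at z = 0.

7*z^4/6 + 3*z^3 + 4*z^2 + 3*z + 1

Expand each factor separately, then convolve coefficients.
[z^0] = 1;  [z^1] = 3;  [z^2] = 4;  [z^3] = 3;  [z^4] = 7/6.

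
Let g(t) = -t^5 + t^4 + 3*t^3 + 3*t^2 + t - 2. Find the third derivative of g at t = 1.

The coefficient of (t - 1)^3 in the expansion is -3, so g′′′(1) = 3! * (-3) = -18.

-18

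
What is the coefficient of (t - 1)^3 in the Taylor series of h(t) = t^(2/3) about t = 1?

4/81

Differentiate repeatedly and evaluate at the center.
h(1) = 1
h′(1) = 2/3
h′′(1) = -2/9
h′′′(1) = 8/27
Then c_k = h^(k)(1)/k! gives each Taylor coefficient.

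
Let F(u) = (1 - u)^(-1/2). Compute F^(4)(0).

From the series, [u^4] F = 35/128; multiply by 4! = 24 to get 105/16.

105/16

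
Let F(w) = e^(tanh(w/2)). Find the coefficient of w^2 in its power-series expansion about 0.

Let u equal the inner series; expand the outer function in u and truncate.
F(0) = 1
F′(0) = 1/2
F′′(0) = 1/4
So c_2 = F′′(0)/2! = 1/8.

1/8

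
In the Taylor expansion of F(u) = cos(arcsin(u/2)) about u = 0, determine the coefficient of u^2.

Compose series: expand the inner function first, then feed it into the outer expansion.

-1/8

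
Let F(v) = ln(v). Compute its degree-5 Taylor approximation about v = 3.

(v - 3)^5/1215 - (v - 3)^4/324 + (v - 3)^3/81 - (v - 3)^2/18 + (v - 3)/3 + ln(3)

F(3) = ln(3)
F′(3) = 1/3
F′′(3) = -1/9
F′′′(3) = 2/27
F^(4)(3) = -2/27
F^(5)(3) = 8/81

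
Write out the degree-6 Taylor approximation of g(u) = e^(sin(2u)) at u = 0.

Let u equal the inner series; expand the outer function in u and truncate.
g(0) = 1
g′(0) = 2
g′′(0) = 4
g′′′(0) = 0
g^(4)(0) = -48
g^(5)(0) = -256
g^(6)(0) = -192
Dividing each by k! gives the coefficients c_0, ..., c_6.

-4*u^6/15 - 32*u^5/15 - 2*u^4 + 2*u^2 + 2*u + 1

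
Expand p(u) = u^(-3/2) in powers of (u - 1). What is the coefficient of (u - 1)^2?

p(1) = 1
p′(1) = -3/2
p′′(1) = 15/4
So c_2 = p′′(1)/2! = 15/8.

15/8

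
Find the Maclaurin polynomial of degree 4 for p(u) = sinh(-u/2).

Compute the successive derivatives at the expansion point and divide by k!.
p(0) = 0
p′(0) = -1/2
p′′(0) = 0
p′′′(0) = -1/8
p^(4)(0) = 0

-u^3/48 - u/2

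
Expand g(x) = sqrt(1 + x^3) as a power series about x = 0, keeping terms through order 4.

x^3/2 + 1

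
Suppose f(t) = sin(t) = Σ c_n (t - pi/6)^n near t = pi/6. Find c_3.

Use the known series and substitute for the argument.

-sqrt(3)/12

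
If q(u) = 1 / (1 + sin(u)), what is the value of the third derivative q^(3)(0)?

Use the geometric series for the reciprocal, then substitute.
The coefficient of u^3 in the expansion is -5/6, so q′′′(0) = 3! * (-5/6) = -5.

-5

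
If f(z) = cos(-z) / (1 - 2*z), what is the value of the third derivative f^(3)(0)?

Use 1/(1 - r) = Σ r^k on the denominator, then take the Cauchy product.
The coefficient of z^3 in the expansion is 7, so f′′′(0) = 3! * (7) = 42.

42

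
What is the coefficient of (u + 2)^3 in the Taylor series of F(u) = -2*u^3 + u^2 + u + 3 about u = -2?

[(u + 2)^0] = 21;  [(u + 2)^1] = -27;  [(u + 2)^2] = 13;  [(u + 2)^3] = -2.

-2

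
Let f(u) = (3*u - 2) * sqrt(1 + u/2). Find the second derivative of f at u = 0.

13/8

Shift and add copies of the series according to the polynomial's terms.
The coefficient of u^2 in the expansion is 13/16, so f′′(0) = 2! * (13/16) = 13/8.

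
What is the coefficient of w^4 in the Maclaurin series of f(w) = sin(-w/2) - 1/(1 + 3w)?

Expand each term separately and add.
f(0) = -1
f′(0) = 5/2
f′′(0) = -18
f′′′(0) = 1297/8
f^(4)(0) = -1944
So c_4 = f^(4)(0)/4! = -81.

-81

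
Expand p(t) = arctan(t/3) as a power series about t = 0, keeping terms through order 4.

p(0) = 0
p′(0) = 1/3
p′′(0) = 0
p′′′(0) = -2/27
p^(4)(0) = 0
Dividing each by k! gives the coefficients c_0, ..., c_4.

-t^3/81 + t/3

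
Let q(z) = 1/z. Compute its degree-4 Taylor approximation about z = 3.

[(z - 3)^0] = 1/3;  [(z - 3)^1] = -1/9;  [(z - 3)^2] = 1/27;  [(z - 3)^3] = -1/81;  [(z - 3)^4] = 1/243.

(z - 3)^4/243 - (z - 3)^3/81 + (z - 3)^2/27 - (z - 3)/9 + 1/3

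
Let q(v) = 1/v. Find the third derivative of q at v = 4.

-3/128

From the series, [(v - 4)^3] q = -1/256; multiply by 3! = 6 to get -3/128.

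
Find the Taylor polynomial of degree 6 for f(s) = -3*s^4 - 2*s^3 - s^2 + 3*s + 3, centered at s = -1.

-3*(s + 1)^4 + 10*(s + 1)^3 - 13*(s + 1)^2 + 11*(s + 1) - 2

[(s + 1)^0] = -2;  [(s + 1)^1] = 11;  [(s + 1)^2] = -13;  [(s + 1)^3] = 10;  [(s + 1)^4] = -3;  [(s + 1)^5] = 0;  [(s + 1)^6] = 0.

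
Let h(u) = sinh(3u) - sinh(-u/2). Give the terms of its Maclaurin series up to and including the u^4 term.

Add the two expansions coefficient-wise.
h(0) = 0
h′(0) = 7/2
h′′(0) = 0
h′′′(0) = 217/8
h^(4)(0) = 0

217*u^3/48 + 7*u/2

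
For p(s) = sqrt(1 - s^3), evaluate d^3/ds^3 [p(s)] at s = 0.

From the series, [s^3] p = -1/2; multiply by 3! = 6 to get -3.

-3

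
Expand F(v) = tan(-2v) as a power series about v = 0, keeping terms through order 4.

Compute the successive derivatives at the expansion point and divide by k!.
F(0) = 0
F′(0) = -2
F′′(0) = 0
F′′′(0) = -16
F^(4)(0) = 0
Then c_k = F^(k)(0)/k! gives each Taylor coefficient.

-8*v^3/3 - 2*v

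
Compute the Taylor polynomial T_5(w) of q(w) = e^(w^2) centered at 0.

q(0) = 1
q′(0) = 0
q′′(0) = 2
q′′′(0) = 0
q^(4)(0) = 12
q^(5)(0) = 0
Then c_k = q^(k)(0)/k! gives each Taylor coefficient.

w^4/2 + w^2 + 1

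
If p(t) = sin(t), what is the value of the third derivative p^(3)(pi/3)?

-1/2

Apply the Taylor formula c_k = f^(k)(a)/k!.
From the series, [(t - pi/3)^3] p = -1/12; multiply by 3! = 6 to get -1/2.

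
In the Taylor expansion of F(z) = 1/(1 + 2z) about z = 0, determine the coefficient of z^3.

-8

Compute the successive derivatives at the expansion point and divide by k!.
So c_3 = F′′′(0)/3! = -8.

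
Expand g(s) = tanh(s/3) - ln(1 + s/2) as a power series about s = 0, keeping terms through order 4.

s^4/64 - 35*s^3/648 + s^2/8 - s/6

Expand each term separately and add.
[s^0] = 0;  [s^1] = -1/6;  [s^2] = 1/8;  [s^3] = -35/648;  [s^4] = 1/64.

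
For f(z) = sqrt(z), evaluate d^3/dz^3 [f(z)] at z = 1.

Differentiate repeatedly and evaluate at the center.
From the series, [(z - 1)^3] f = 1/16; multiply by 3! = 6 to get 3/8.

3/8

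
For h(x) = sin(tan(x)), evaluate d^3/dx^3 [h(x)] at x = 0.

Let u equal the inner series; expand the outer function in u and truncate.
The coefficient of x^3 in the expansion is 1/6, so h′′′(0) = 3! * (1/6) = 1.

1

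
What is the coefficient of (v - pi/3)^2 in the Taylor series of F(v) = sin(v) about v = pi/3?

-sqrt(3)/4

[(v - pi/3)^0] = sqrt(3)/2;  [(v - pi/3)^1] = 1/2;  [(v - pi/3)^2] = -sqrt(3)/4.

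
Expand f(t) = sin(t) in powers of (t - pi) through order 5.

-(t - pi)^5/120 + (t - pi)^3/6 - (t - pi)

f(pi) = 0
f′(pi) = -1
f′′(pi) = 0
f′′′(pi) = 1
f^(4)(pi) = 0
f^(5)(pi) = -1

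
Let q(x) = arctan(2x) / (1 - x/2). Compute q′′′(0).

Multiply the two series term by term and collect like powers.
The coefficient of x^3 in the expansion is -13/6, so q′′′(0) = 3! * (-13/6) = -13.

-13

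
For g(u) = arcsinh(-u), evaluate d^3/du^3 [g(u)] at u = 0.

Apply the Taylor formula c_k = f^(k)(a)/k!.
From the series, [u^3] g = 1/6; multiply by 3! = 6 to get 1.

1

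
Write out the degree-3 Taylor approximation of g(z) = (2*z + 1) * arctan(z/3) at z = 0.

-z^3/81 + 2*z^2/3 + z/3

Distribute the polynomial across the series and collect like powers.
g(0) = 0
g′(0) = 1/3
g′′(0) = 4/3
g′′′(0) = -2/27
Dividing each by k! gives the coefficients c_0, ..., c_3.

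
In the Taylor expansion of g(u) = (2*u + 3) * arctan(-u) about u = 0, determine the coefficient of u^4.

2/3

Shift and add copies of the series according to the polynomial's terms.
[u^0] = 0;  [u^1] = -3;  [u^2] = -2;  [u^3] = 1;  [u^4] = 2/3.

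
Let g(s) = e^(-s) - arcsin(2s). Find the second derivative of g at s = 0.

Combine the two series term by term.
The coefficient of s^2 in the expansion is 1/2, so g′′(0) = 2! * (1/2) = 1.

1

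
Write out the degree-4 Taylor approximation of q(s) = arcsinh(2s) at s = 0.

[s^0] = 0;  [s^1] = 2;  [s^2] = 0;  [s^3] = -4/3;  [s^4] = 0.

-4*s^3/3 + 2*s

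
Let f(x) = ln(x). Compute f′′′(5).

2/125

Use the known series and substitute for the argument.
The coefficient of (x - 5)^3 in the expansion is 1/375, so f′′′(5) = 3! * (1/375) = 2/125.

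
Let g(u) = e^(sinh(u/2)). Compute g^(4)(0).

5/16

Compose series: expand the inner function first, then feed it into the outer expansion.
From the series, [u^4] g = 5/384; multiply by 4! = 24 to get 5/16.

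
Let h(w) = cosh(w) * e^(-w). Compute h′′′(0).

-4

Take the Cauchy product of the two expansions.
The coefficient of w^3 in the expansion is -2/3, so h′′′(0) = 3! * (-2/3) = -4.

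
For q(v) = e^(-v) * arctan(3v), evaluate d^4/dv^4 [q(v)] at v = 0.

Take the Cauchy product of the two expansions.
From the series, [v^4] q = 17/2; multiply by 4! = 24 to get 204.

204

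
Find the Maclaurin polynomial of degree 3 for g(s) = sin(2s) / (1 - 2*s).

Multiply the numerator's expansion by the denominator's geometric series.
[s^0] = 0;  [s^1] = 2;  [s^2] = 4;  [s^3] = 20/3.

20*s^3/3 + 4*s^2 + 2*s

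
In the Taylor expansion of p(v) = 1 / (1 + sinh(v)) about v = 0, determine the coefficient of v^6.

Write 1/(1+u) = 1 - u + u^2 - u^3 + ... and substitute the series for u.
p(0) = 1
p′(0) = -1
p′′(0) = 2
p′′′(0) = -7
p^(4)(0) = 32
p^(5)(0) = -181
p^(6)(0) = 1232
So c_6 = p^(6)(0)/6! = 77/45.

77/45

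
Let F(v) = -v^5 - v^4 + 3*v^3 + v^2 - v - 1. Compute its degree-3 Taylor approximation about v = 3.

Compute the successive derivatives at the expansion point and divide by k!.
[(v - 3)^0] = -238;  [(v - 3)^1] = -427;  [(v - 3)^2] = -296;  [(v - 3)^3] = -99.

-99*(v - 3)^3 - 296*(v - 3)^2 - 427*(v - 3) - 238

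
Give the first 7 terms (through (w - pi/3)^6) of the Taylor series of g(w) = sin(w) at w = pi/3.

Differentiate repeatedly and evaluate at the center.
g(pi/3) = sqrt(3)/2
g′(pi/3) = 1/2
g′′(pi/3) = -sqrt(3)/2
g′′′(pi/3) = -1/2
g^(4)(pi/3) = sqrt(3)/2
g^(5)(pi/3) = 1/2
g^(6)(pi/3) = -sqrt(3)/2

-sqrt(3)*(w - pi/3)^6/1440 + (w - pi/3)^5/240 + sqrt(3)*(w - pi/3)^4/48 - (w - pi/3)^3/12 - sqrt(3)*(w - pi/3)^2/4 + (w - pi/3)/2 + sqrt(3)/2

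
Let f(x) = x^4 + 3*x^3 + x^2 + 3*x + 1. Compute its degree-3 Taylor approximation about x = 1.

7*(x - 1)^3 + 16*(x - 1)^2 + 18*(x - 1) + 9

f(1) = 9
f′(1) = 18
f′′(1) = 32
f′′′(1) = 42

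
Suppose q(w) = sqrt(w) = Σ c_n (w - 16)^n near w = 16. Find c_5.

7/67108864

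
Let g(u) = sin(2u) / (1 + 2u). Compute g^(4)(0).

Expand each factor separately, then convolve coefficients.
From the series, [u^4] g = -40/3; multiply by 4! = 24 to get -320.

-320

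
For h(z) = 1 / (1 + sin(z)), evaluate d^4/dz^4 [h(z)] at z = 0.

Expand as Σ (-1)^k u^k with u equal to the inner function's series.
The coefficient of z^4 in the expansion is 2/3, so h^(4)(0) = 4! * (2/3) = 16.

16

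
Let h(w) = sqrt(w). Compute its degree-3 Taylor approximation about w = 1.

h(1) = 1
h′(1) = 1/2
h′′(1) = -1/4
h′′′(1) = 3/8

(w - 1)^3/16 - (w - 1)^2/8 + (w - 1)/2 + 1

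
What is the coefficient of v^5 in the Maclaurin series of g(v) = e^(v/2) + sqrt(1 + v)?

Expand each term separately and add.
[v^0] = 2;  [v^1] = 1;  [v^2] = 0;  [v^3] = 1/12;  [v^4] = -7/192;  [v^5] = 53/1920.

53/1920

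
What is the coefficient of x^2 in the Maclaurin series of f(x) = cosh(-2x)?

[x^0] = 1;  [x^1] = 0;  [x^2] = 2.

2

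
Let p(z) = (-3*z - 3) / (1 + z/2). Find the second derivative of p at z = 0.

Distribute the polynomial across the series and collect like powers.
From the series, [z^2] p = 3/4; multiply by 2! = 2 to get 3/2.

3/2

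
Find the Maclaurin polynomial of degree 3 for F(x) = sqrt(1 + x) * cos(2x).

Expand each factor separately, then convolve coefficients.
F(0) = 1
F′(0) = 1/2
F′′(0) = -17/4
F′′′(0) = -45/8
Dividing each by k! gives the coefficients c_0, ..., c_3.

-15*x^3/16 - 17*x^2/8 + x/2 + 1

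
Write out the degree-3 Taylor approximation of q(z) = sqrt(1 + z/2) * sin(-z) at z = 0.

Take the Cauchy product of the two expansions.
q(0) = 0
q′(0) = -1
q′′(0) = -1/2
q′′′(0) = 19/16
The Taylor polynomial is Σ q^(k)(0)/k! · z^k.

19*z^3/96 - z^2/4 - z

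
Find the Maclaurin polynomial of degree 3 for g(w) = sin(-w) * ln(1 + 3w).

9*w^3/2 - 3*w^2

Multiply the two series term by term and collect like powers.
g(0) = 0
g′(0) = 0
g′′(0) = -6
g′′′(0) = 27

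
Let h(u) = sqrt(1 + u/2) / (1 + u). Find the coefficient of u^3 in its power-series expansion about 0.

-91/128

Take the Cauchy product of the two expansions.
h(0) = 1
h′(0) = -3/4
h′′(0) = 23/16
h′′′(0) = -273/64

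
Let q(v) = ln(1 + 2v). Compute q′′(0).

Use the known series and substitute for the argument.
The coefficient of v^2 in the expansion is -2, so q′′(0) = 2! * (-2) = -4.

-4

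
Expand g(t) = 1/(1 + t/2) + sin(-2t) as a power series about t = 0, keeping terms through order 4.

t^4/16 + 29*t^3/24 + t^2/4 - 5*t/2 + 1

Add the two expansions coefficient-wise.
g(0) = 1
g′(0) = -5/2
g′′(0) = 1/2
g′′′(0) = 29/4
g^(4)(0) = 3/2
Dividing each by k! gives the coefficients c_0, ..., c_4.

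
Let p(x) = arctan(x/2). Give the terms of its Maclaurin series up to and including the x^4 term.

[x^0] = 0;  [x^1] = 1/2;  [x^2] = 0;  [x^3] = -1/24;  [x^4] = 0.

-x^3/24 + x/2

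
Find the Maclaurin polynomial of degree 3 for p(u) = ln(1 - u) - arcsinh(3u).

Combine the two series term by term.
[u^0] = 0;  [u^1] = -4;  [u^2] = -1/2;  [u^3] = 25/6.

25*u^3/6 - u^2/2 - 4*u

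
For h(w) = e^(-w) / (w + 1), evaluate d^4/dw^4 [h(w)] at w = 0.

65

Expand 1/(denominator) as a geometric series and multiply by the numerator's series.
The coefficient of w^4 in the expansion is 65/24, so h^(4)(0) = 4! * (65/24) = 65.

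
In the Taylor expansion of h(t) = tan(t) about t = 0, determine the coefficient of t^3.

Differentiate repeatedly and evaluate at the center.
h(0) = 0
h′(0) = 1
h′′(0) = 0
h′′′(0) = 2
The Taylor polynomial is Σ h^(k)(0)/k! · t^k.

1/3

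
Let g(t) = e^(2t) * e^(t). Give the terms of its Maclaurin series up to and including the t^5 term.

81*t^5/40 + 27*t^4/8 + 9*t^3/2 + 9*t^2/2 + 3*t + 1

Write out both Maclaurin series and multiply, keeping only the needed powers.
g(0) = 1
g′(0) = 3
g′′(0) = 9
g′′′(0) = 27
g^(4)(0) = 81
g^(5)(0) = 243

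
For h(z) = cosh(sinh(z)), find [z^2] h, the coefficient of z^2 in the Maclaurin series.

1/2

Let u equal the inner series; expand the outer function in u and truncate.
[z^0] = 1;  [z^1] = 0;  [z^2] = 1/2.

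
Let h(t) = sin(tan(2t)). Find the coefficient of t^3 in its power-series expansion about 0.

4/3

Substitute the inner expansion into the outer series and collect powers.
h(0) = 0
h′(0) = 2
h′′(0) = 0
h′′′(0) = 8
So c_3 = h′′′(0)/3! = 4/3.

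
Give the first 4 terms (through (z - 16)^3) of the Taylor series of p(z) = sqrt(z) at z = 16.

p(16) = 4
p′(16) = 1/8
p′′(16) = -1/256
p′′′(16) = 3/8192
The Taylor polynomial is Σ p^(k)(16)/k! · (z - 16)^k.

(z - 16)^3/16384 - (z - 16)^2/512 + (z - 16)/8 + 4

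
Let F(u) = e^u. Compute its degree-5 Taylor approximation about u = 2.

Apply the Taylor formula c_k = f^(k)(a)/k!.
F(2) = e^(2)
F′(2) = e^(2)
F′′(2) = e^(2)
F′′′(2) = e^(2)
F^(4)(2) = e^(2)
F^(5)(2) = e^(2)

(u - 2)^5*e^(2)/120 + (u - 2)^4*e^(2)/24 + (u - 2)^3*e^(2)/6 + (u - 2)^2*e^(2)/2 + (u - 2)*e^(2) + e^(2)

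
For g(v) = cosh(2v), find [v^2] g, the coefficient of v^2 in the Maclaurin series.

g(0) = 1
g′(0) = 0
g′′(0) = 4
So c_2 = g′′(0)/2! = 2.

2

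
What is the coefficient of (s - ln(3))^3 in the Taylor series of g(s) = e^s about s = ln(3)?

Use the known series and substitute for the argument.
g(ln(3)) = 3
g′(ln(3)) = 3
g′′(ln(3)) = 3
g′′′(ln(3)) = 3
The Taylor polynomial is Σ g^(k)(ln(3))/k! · (s - ln(3))^k.

1/2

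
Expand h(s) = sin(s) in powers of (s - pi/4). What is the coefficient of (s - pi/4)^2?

Compute the successive derivatives at the expansion point and divide by k!.

-sqrt(2)/4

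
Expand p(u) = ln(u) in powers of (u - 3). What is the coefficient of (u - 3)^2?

-1/18

Use the known series and substitute for the argument.
So c_2 = p′′(3)/2! = -1/18.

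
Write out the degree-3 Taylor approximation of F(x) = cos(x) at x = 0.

Use the known series and substitute for the argument.
F(0) = 1
F′(0) = 0
F′′(0) = -1
F′′′(0) = 0

1 - x^2/2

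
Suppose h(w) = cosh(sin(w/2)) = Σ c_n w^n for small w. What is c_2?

Substitute the inner expansion into the outer series and collect powers.
So c_2 = h′′(0)/2! = 1/8.

1/8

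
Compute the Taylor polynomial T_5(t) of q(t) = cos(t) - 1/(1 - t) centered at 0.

-t^5 - 23*t^4/24 - t^3 - 3*t^2/2 - t

Add the two expansions coefficient-wise.
q(0) = 0
q′(0) = -1
q′′(0) = -3
q′′′(0) = -6
q^(4)(0) = -23
q^(5)(0) = -120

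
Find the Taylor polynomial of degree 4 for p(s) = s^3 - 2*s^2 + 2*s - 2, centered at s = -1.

p(-1) = -7
p′(-1) = 9
p′′(-1) = -10
p′′′(-1) = 6
p^(4)(-1) = 0

(s + 1)^3 - 5*(s + 1)^2 + 9*(s + 1) - 7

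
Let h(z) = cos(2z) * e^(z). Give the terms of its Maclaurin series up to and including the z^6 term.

13*z^6/80 + 41*z^5/120 - 7*z^4/24 - 11*z^3/6 - 3*z^2/2 + z + 1

Take the Cauchy product of the two expansions.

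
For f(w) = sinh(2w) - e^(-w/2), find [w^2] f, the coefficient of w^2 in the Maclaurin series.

-1/8

Combine the two series term by term.
f(0) = -1
f′(0) = 5/2
f′′(0) = -1/4
The Taylor polynomial is Σ f^(k)(0)/k! · w^k.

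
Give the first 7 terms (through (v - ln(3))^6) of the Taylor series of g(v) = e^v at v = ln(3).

Compute the successive derivatives at the expansion point and divide by k!.
g(ln(3)) = 3
g′(ln(3)) = 3
g′′(ln(3)) = 3
g′′′(ln(3)) = 3
g^(4)(ln(3)) = 3
g^(5)(ln(3)) = 3
g^(6)(ln(3)) = 3
The Taylor polynomial is Σ g^(k)(ln(3))/k! · (v - ln(3))^k.

(v - ln(3))^6/240 + (v - ln(3))^5/40 + (v - ln(3))^4/8 + (v - ln(3))^3/2 + 3*(v - ln(3))^2/2 + 3*(v - ln(3)) + 3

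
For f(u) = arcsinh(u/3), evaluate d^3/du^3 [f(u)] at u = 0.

Differentiate repeatedly and evaluate at the center.
The coefficient of u^3 in the expansion is -1/162, so f′′′(0) = 3! * (-1/162) = -1/27.

-1/27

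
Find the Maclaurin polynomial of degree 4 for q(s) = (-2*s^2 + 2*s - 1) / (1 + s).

Multiply each power in the prefactor through the base expansion.
q(0) = -1
q′(0) = 3
q′′(0) = -10
q′′′(0) = 30
q^(4)(0) = -120
Dividing each by k! gives the coefficients c_0, ..., c_4.

-5*s^4 + 5*s^3 - 5*s^2 + 3*s - 1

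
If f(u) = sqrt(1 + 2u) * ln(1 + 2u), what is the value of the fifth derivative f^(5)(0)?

-142

Expand each factor separately, then convolve coefficients.
From the series, [u^5] f = -71/60; multiply by 5! = 120 to get -142.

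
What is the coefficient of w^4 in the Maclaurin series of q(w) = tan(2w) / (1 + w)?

-14/3

Expand each factor separately, then convolve coefficients.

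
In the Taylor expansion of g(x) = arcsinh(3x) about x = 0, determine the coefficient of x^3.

-9/2

Compute the successive derivatives at the expansion point and divide by k!.
g(0) = 0
g′(0) = 3
g′′(0) = 0
g′′′(0) = -27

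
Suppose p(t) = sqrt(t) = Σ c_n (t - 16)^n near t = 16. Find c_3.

Use the known series and substitute for the argument.
[(t - 16)^0] = 4;  [(t - 16)^1] = 1/8;  [(t - 16)^2] = -1/512;  [(t - 16)^3] = 1/16384.
So c_3 = p′′′(16)/3! = 1/16384.

1/16384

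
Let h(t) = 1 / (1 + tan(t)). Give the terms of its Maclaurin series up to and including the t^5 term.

Write 1/(1+u) = 1 - u + u^2 - u^3 + ... and substitute the series for u.
h(0) = 1
h′(0) = -1
h′′(0) = 2
h′′′(0) = -8
h^(4)(0) = 40
h^(5)(0) = -256

-32*t^5/15 + 5*t^4/3 - 4*t^3/3 + t^2 - t + 1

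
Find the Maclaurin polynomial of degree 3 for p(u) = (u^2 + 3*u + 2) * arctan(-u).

Shift and add copies of the series according to the polynomial's terms.

-u^3/3 - 3*u^2 - 2*u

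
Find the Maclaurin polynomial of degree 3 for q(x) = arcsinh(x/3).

-x^3/162 + x/3

[x^0] = 0;  [x^1] = 1/3;  [x^2] = 0;  [x^3] = -1/162.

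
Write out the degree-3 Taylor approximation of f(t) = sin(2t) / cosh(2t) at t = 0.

-16*t^3/3 + 2*t

Invert the denominator's series and multiply.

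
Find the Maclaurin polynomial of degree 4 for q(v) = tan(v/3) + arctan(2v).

-215*v^3/81 + 7*v/3

Add the two expansions coefficient-wise.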